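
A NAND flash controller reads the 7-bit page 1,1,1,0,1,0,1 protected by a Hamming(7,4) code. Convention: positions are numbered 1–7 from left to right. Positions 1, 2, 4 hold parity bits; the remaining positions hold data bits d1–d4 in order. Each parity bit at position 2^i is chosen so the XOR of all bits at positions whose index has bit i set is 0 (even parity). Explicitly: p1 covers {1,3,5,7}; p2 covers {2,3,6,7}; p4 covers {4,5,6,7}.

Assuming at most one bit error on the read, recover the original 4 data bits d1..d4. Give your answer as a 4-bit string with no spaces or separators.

s1 (pos 1,3,5,7): 1⊕1⊕1⊕1 = 0
s2 (pos 2,3,6,7): 1⊕1⊕0⊕1 = 1
s4 (pos 4,5,6,7): 0⊕1⊕0⊕1 = 0
Syndrome s4…s1 = 010 → error at position 2.
Flip position 2: 1110101 → 1010101
Read data bits from positions 3,5,6,7: 1101

1101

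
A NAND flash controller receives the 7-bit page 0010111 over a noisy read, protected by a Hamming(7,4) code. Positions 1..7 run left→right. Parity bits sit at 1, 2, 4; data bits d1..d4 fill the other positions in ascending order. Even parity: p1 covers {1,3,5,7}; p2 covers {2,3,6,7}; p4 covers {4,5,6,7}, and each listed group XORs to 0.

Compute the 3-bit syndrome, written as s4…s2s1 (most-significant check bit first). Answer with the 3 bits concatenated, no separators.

111

s1 (pos 1,3,5,7): 0⊕1⊕1⊕1 = 1
s2 (pos 2,3,6,7): 0⊕1⊕1⊕1 = 1
s4 (pos 4,5,6,7): 0⊕1⊕1⊕1 = 1
Syndrome s4…s1 = 111 → error at position 7.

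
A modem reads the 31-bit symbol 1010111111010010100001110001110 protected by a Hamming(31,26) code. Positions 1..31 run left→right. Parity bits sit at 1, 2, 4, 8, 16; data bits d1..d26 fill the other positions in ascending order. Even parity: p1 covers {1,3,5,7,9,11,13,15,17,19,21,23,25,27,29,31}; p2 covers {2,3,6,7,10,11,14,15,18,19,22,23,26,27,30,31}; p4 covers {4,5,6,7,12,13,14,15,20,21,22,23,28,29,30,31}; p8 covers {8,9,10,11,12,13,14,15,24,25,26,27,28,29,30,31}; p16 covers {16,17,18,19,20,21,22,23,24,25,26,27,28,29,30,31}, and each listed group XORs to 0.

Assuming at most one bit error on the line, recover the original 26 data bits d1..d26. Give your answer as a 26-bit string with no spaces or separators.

s1 (pos 1,3,5,7,9,11,13,15,17,19,21,23,25,27,29,31): 1⊕1⊕1⊕1⊕1⊕0⊕0⊕1⊕1⊕0⊕0⊕1⊕0⊕0⊕1⊕0 = 1
s2 (pos 2,3,6,7,10,11,14,15,18,19,22,23,26,27,30,31): 0⊕1⊕1⊕1⊕1⊕0⊕0⊕1⊕0⊕0⊕1⊕1⊕0⊕0⊕1⊕0 = 0
s4 (pos 4,5,6,7,12,13,14,15,20,21,22,23,28,29,30,31): 0⊕1⊕1⊕1⊕1⊕0⊕0⊕1⊕0⊕0⊕1⊕1⊕1⊕1⊕1⊕0 = 0
s8 (pos 8,9,10,11,12,13,14,15,24,25,26,27,28,29,30,31): 1⊕1⊕1⊕0⊕1⊕0⊕0⊕1⊕1⊕0⊕0⊕0⊕1⊕1⊕1⊕0 = 1
s16 (pos 16,17,18,19,20,21,22,23,24,25,26,27,28,29,30,31): 0⊕1⊕0⊕0⊕0⊕0⊕1⊕1⊕1⊕0⊕0⊕0⊕1⊕1⊕1⊕0 = 1
Syndrome s16…s1 = 11001 → error at position 25.
Flip position 25: 1010111111010010100001110001110 → 1010111111010010100001111001110
Read data bits from positions 3,5,6,7,9,10,11,12,13,14,15,17,18,19,20,21,22,23,24,25,26,27,28,29,30,31: 11111101001100001111001110

11111101001100001111001110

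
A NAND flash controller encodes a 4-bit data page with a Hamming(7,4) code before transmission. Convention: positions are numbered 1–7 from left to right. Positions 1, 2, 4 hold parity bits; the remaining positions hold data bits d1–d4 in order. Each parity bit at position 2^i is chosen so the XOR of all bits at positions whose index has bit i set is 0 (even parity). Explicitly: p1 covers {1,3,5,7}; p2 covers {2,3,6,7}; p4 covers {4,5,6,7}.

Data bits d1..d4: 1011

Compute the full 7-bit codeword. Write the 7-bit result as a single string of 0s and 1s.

0110011

Place data at non-parity positions: p1 p2 1 p4 0 1 1
p1 (pos 1,3,5,7): XOR of data positions = 1⊕0⊕1 = 0
p2 (pos 2,3,6,7): XOR of data positions = 1⊕1⊕1 = 1
p4 (pos 4,5,6,7): XOR of data positions = 0⊕1⊕1 = 0
Codeword: 0110011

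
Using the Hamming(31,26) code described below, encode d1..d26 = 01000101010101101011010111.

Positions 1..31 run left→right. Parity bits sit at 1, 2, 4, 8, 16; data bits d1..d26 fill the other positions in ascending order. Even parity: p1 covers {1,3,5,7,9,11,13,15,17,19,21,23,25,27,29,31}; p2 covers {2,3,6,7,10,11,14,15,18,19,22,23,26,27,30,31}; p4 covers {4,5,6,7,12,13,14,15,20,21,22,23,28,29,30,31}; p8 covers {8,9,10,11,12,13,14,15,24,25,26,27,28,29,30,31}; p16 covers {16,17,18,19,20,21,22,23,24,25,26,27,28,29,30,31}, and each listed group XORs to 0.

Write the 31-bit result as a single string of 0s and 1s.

Place data at non-parity positions: p1 p2 0 p4 1 0 0 p8 0 1 0 1 0 1 0 p16 1 0 1 1 0 1 0 1 1 0 1 0 1 1 1
p1 (pos 1,3,5,7,9,11,13,15,17,19,21,23,25,27,29,31): XOR of data positions = 0⊕1⊕0⊕0⊕0⊕0⊕0⊕1⊕1⊕0⊕0⊕1⊕1⊕1⊕1 = 1
p2 (pos 2,3,6,7,10,11,14,15,18,19,22,23,26,27,30,31): XOR of data positions = 0⊕0⊕0⊕1⊕0⊕1⊕0⊕0⊕1⊕1⊕0⊕0⊕1⊕1⊕1 = 1
p4 (pos 4,5,6,7,12,13,14,15,20,21,22,23,28,29,30,31): XOR of data positions = 1⊕0⊕0⊕1⊕0⊕1⊕0⊕1⊕0⊕1⊕0⊕0⊕1⊕1⊕1 = 0
p8 (pos 8,9,10,11,12,13,14,15,24,25,26,27,28,29,30,31): XOR of data positions = 0⊕1⊕0⊕1⊕0⊕1⊕0⊕1⊕1⊕0⊕1⊕0⊕1⊕1⊕1 = 1
p16 (pos 16,17,18,19,20,21,22,23,24,25,26,27,28,29,30,31): XOR of data positions = 1⊕0⊕1⊕1⊕0⊕1⊕0⊕1⊕1⊕0⊕1⊕0⊕1⊕1⊕1 = 0
Codeword: 1100100101010100101101011010111

1100100101010100101101011010111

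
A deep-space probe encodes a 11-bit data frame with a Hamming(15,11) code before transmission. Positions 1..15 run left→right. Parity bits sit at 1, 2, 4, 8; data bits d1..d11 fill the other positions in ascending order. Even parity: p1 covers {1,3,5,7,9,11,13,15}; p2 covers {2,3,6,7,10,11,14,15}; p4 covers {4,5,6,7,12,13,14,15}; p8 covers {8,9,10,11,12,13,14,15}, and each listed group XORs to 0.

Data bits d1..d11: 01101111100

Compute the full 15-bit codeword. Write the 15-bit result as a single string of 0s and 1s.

Place data at non-parity positions: p1 p2 0 p4 1 1 0 p8 1 1 1 1 1 0 0
p1 (pos 1,3,5,7,9,11,13,15): XOR of data positions = 0⊕1⊕0⊕1⊕1⊕1⊕0 = 0
p2 (pos 2,3,6,7,10,11,14,15): XOR of data positions = 0⊕1⊕0⊕1⊕1⊕0⊕0 = 1
p4 (pos 4,5,6,7,12,13,14,15): XOR of data positions = 1⊕1⊕0⊕1⊕1⊕0⊕0 = 0
p8 (pos 8,9,10,11,12,13,14,15): XOR of data positions = 1⊕1⊕1⊕1⊕1⊕0⊕0 = 1
Codeword: 010011011111100

010011011111100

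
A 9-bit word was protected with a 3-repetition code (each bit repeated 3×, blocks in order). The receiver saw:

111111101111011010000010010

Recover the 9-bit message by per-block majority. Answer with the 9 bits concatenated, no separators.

Block 1 (111): 3 ones → 1
Block 2 (111): 3 ones → 1
Block 3 (101): 2 ones → 1
Block 4 (111): 3 ones → 1
Block 5 (011): 2 ones → 1
Block 6 (010): 1 one → 0
Block 7 (000): 0 ones → 0
Block 8 (010): 1 one → 0
Block 9 (010): 1 one → 0

111110000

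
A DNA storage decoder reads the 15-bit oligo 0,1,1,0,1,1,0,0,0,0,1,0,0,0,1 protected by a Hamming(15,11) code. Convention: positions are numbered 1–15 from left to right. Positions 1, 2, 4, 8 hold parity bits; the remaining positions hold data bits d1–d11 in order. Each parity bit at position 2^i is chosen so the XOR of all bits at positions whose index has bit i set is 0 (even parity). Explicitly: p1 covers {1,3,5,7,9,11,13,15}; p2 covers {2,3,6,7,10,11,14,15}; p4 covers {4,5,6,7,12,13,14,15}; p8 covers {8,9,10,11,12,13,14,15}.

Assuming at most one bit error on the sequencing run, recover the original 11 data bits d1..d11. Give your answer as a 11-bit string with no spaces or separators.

11000010001

s1 (pos 1,3,5,7,9,11,13,15): 0⊕1⊕1⊕0⊕0⊕1⊕0⊕1 = 0
s2 (pos 2,3,6,7,10,11,14,15): 1⊕1⊕1⊕0⊕0⊕1⊕0⊕1 = 1
s4 (pos 4,5,6,7,12,13,14,15): 0⊕1⊕1⊕0⊕0⊕0⊕0⊕1 = 1
s8 (pos 8,9,10,11,12,13,14,15): 0⊕0⊕0⊕1⊕0⊕0⊕0⊕1 = 0
Syndrome s8…s1 = 0110 → error at position 6.
Flip position 6: 011011000010001 → 011010000010001
Read data bits from positions 3,5,6,7,9,10,11,12,13,14,15: 11000010001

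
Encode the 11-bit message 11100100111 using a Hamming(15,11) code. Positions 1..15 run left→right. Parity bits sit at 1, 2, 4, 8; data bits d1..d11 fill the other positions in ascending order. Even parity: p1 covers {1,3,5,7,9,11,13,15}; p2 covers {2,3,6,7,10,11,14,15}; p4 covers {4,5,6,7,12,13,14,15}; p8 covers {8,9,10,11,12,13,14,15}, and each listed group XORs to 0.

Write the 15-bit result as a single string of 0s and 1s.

011111000100111

Place data at non-parity positions: p1 p2 1 p4 1 1 0 p8 0 1 0 0 1 1 1
p1 (pos 1,3,5,7,9,11,13,15): XOR of data positions = 1⊕1⊕0⊕0⊕0⊕1⊕1 = 0
p2 (pos 2,3,6,7,10,11,14,15): XOR of data positions = 1⊕1⊕0⊕1⊕0⊕1⊕1 = 1
p4 (pos 4,5,6,7,12,13,14,15): XOR of data positions = 1⊕1⊕0⊕0⊕1⊕1⊕1 = 1
p8 (pos 8,9,10,11,12,13,14,15): XOR of data positions = 0⊕1⊕0⊕0⊕1⊕1⊕1 = 0
Codeword: 011111000100111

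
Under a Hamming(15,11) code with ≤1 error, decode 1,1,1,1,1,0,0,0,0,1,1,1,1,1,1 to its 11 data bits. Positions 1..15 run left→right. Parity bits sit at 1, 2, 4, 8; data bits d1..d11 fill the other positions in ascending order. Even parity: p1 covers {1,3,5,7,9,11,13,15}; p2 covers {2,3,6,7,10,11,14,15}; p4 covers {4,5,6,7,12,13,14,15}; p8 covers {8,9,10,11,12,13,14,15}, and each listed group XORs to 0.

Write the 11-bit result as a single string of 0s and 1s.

11000111111

s1 (pos 1,3,5,7,9,11,13,15): 1⊕1⊕1⊕0⊕0⊕1⊕1⊕1 = 0
s2 (pos 2,3,6,7,10,11,14,15): 1⊕1⊕0⊕0⊕1⊕1⊕1⊕1 = 0
s4 (pos 4,5,6,7,12,13,14,15): 1⊕1⊕0⊕0⊕1⊕1⊕1⊕1 = 0
s8 (pos 8,9,10,11,12,13,14,15): 0⊕0⊕1⊕1⊕1⊕1⊕1⊕1 = 0
Syndrome s8…s1 = 0000 → no error.
Read data bits from positions 3,5,6,7,9,10,11,12,13,14,15: 11000111111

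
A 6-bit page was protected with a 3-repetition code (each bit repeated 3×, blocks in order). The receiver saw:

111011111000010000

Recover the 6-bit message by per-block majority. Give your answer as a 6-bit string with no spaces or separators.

111000

Block 1 (111): 3 ones → 1
Block 2 (011): 2 ones → 1
Block 3 (111): 3 ones → 1
Block 4 (000): 0 ones → 0
Block 5 (010): 1 one → 0
Block 6 (000): 0 ones → 0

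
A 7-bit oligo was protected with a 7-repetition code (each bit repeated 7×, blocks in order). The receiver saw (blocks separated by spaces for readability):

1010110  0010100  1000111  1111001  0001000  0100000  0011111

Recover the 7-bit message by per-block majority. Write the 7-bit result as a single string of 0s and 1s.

1011001

Block 1 (1010110): 4 ones → 1
Block 2 (0010100): 2 ones → 0
Block 3 (1000111): 4 ones → 1
Block 4 (1111001): 5 ones → 1
Block 5 (0001000): 1 one → 0
Block 6 (0100000): 1 one → 0
Block 7 (0011111): 5 ones → 1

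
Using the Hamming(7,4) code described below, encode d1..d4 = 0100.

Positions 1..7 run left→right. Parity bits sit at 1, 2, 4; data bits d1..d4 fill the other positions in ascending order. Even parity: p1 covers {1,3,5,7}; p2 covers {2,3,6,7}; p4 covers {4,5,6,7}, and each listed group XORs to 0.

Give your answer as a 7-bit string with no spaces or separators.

Place data at non-parity positions: p1 p2 0 p4 1 0 0
p1 (pos 1,3,5,7): XOR of data positions = 0⊕1⊕0 = 1
p2 (pos 2,3,6,7): XOR of data positions = 0⊕0⊕0 = 0
p4 (pos 4,5,6,7): XOR of data positions = 1⊕0⊕0 = 1
Codeword: 1001100

1001100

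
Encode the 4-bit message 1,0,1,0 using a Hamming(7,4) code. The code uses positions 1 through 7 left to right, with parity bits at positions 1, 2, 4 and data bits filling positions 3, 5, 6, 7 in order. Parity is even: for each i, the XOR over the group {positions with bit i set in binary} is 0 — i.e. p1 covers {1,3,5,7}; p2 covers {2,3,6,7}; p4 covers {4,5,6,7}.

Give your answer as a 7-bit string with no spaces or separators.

1011010

Place data at non-parity positions: p1 p2 1 p4 0 1 0
p1 (pos 1,3,5,7): XOR of data positions = 1⊕0⊕0 = 1
p2 (pos 2,3,6,7): XOR of data positions = 1⊕1⊕0 = 0
p4 (pos 4,5,6,7): XOR of data positions = 0⊕1⊕0 = 1
Codeword: 1011010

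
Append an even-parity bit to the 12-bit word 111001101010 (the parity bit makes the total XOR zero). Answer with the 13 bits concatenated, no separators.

XOR of the 12 data bits: 1⊕1⊕1⊕0⊕0⊕1⊕1⊕0⊕1⊕0⊕1⊕0 = 1
Parity bit = 1 (so all 13 bits XOR to 0).

1110011010101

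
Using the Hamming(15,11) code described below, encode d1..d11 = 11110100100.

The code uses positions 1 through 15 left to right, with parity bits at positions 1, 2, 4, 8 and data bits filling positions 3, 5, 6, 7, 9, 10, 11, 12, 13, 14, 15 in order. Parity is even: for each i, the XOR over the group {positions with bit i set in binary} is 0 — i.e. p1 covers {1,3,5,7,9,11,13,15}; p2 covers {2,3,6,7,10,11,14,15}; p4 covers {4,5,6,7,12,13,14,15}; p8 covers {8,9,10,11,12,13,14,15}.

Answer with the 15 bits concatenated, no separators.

Place data at non-parity positions: p1 p2 1 p4 1 1 1 p8 0 1 0 0 1 0 0
p1 (pos 1,3,5,7,9,11,13,15): XOR of data positions = 1⊕1⊕1⊕0⊕0⊕1⊕0 = 0
p2 (pos 2,3,6,7,10,11,14,15): XOR of data positions = 1⊕1⊕1⊕1⊕0⊕0⊕0 = 0
p4 (pos 4,5,6,7,12,13,14,15): XOR of data positions = 1⊕1⊕1⊕0⊕1⊕0⊕0 = 0
p8 (pos 8,9,10,11,12,13,14,15): XOR of data positions = 0⊕1⊕0⊕0⊕1⊕0⊕0 = 0
Codeword: 001011100100100

001011100100100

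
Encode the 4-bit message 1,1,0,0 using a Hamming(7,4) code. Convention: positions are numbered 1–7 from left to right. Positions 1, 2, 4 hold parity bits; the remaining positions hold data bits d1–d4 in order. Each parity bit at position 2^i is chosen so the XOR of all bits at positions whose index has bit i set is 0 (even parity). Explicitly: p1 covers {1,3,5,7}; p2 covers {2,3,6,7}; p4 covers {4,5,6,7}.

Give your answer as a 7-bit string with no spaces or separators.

0111100

Place data at non-parity positions: p1 p2 1 p4 1 0 0
p1 (pos 1,3,5,7): XOR of data positions = 1⊕1⊕0 = 0
p2 (pos 2,3,6,7): XOR of data positions = 1⊕0⊕0 = 1
p4 (pos 4,5,6,7): XOR of data positions = 1⊕0⊕0 = 1
Codeword: 0111100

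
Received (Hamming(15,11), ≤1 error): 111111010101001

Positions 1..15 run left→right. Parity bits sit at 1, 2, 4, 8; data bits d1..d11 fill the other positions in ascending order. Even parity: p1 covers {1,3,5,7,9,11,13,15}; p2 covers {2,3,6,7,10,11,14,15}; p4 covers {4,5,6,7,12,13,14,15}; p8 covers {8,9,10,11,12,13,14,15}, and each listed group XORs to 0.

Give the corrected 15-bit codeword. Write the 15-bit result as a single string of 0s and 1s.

111110010101001

s1 (pos 1,3,5,7,9,11,13,15): 1⊕1⊕1⊕0⊕0⊕0⊕0⊕1 = 0
s2 (pos 2,3,6,7,10,11,14,15): 1⊕1⊕1⊕0⊕1⊕0⊕0⊕1 = 1
s4 (pos 4,5,6,7,12,13,14,15): 1⊕1⊕1⊕0⊕1⊕0⊕0⊕1 = 1
s8 (pos 8,9,10,11,12,13,14,15): 1⊕0⊕1⊕0⊕1⊕0⊕0⊕1 = 0
Syndrome s8…s1 = 0110 → error at position 6.
Flip position 6: 111111010101001 → 111110010101001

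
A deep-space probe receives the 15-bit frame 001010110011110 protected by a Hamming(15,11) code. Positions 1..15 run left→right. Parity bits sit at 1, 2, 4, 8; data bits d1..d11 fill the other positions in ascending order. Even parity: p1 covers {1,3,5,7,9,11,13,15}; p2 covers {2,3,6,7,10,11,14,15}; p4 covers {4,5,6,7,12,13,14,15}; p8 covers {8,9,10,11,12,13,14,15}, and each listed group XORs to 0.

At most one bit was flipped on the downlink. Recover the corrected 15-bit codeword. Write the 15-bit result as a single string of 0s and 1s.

001010110011010

s1 (pos 1,3,5,7,9,11,13,15): 0⊕1⊕1⊕1⊕0⊕1⊕1⊕0 = 1
s2 (pos 2,3,6,7,10,11,14,15): 0⊕1⊕0⊕1⊕0⊕1⊕1⊕0 = 0
s4 (pos 4,5,6,7,12,13,14,15): 0⊕1⊕0⊕1⊕1⊕1⊕1⊕0 = 1
s8 (pos 8,9,10,11,12,13,14,15): 1⊕0⊕0⊕1⊕1⊕1⊕1⊕0 = 1
Syndrome s8…s1 = 1101 → error at position 13.
Flip position 13: 001010110011110 → 001010110011010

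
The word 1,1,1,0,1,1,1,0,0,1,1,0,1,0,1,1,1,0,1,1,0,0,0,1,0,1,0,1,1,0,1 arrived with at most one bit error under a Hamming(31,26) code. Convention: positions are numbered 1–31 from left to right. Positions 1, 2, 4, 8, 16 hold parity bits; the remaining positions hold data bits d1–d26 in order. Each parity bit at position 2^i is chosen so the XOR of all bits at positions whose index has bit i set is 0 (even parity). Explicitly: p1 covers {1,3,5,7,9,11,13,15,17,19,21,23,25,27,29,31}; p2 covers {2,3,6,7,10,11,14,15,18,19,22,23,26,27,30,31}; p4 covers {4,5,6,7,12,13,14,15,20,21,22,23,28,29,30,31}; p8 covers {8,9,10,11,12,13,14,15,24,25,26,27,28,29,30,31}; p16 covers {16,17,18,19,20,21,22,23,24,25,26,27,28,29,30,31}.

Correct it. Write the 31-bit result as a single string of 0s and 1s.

1110111001101011101100010101001

s1 (pos 1,3,5,7,9,11,13,15,17,19,21,23,25,27,29,31): 1⊕1⊕1⊕1⊕0⊕1⊕1⊕1⊕1⊕1⊕0⊕0⊕0⊕0⊕1⊕1 = 1
s2 (pos 2,3,6,7,10,11,14,15,18,19,22,23,26,27,30,31): 1⊕1⊕1⊕1⊕1⊕1⊕0⊕1⊕0⊕1⊕0⊕0⊕1⊕0⊕0⊕1 = 0
s4 (pos 4,5,6,7,12,13,14,15,20,21,22,23,28,29,30,31): 0⊕1⊕1⊕1⊕0⊕1⊕0⊕1⊕1⊕0⊕0⊕0⊕1⊕1⊕0⊕1 = 1
s8 (pos 8,9,10,11,12,13,14,15,24,25,26,27,28,29,30,31): 0⊕0⊕1⊕1⊕0⊕1⊕0⊕1⊕1⊕0⊕1⊕0⊕1⊕1⊕0⊕1 = 1
s16 (pos 16,17,18,19,20,21,22,23,24,25,26,27,28,29,30,31): 1⊕1⊕0⊕1⊕1⊕0⊕0⊕0⊕1⊕0⊕1⊕0⊕1⊕1⊕0⊕1 = 1
Syndrome s16…s1 = 11101 → error at position 29.
Flip position 29: 1110111001101011101100010101101 → 1110111001101011101100010101001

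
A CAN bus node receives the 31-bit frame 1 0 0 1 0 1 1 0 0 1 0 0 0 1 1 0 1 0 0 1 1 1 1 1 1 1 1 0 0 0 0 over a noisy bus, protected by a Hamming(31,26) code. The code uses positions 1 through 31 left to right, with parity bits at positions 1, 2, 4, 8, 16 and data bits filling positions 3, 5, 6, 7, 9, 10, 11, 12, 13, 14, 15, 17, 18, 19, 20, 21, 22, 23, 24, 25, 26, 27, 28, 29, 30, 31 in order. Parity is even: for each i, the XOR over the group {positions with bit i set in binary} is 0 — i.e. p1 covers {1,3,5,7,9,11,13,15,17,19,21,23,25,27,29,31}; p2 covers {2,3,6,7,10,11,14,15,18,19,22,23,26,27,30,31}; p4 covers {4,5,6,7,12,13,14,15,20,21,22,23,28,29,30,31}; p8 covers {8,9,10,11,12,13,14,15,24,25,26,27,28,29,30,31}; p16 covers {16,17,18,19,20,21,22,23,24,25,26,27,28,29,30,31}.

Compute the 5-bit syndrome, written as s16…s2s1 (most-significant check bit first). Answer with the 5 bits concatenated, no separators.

11110

s1 (pos 1,3,5,7,9,11,13,15,17,19,21,23,25,27,29,31): 1⊕0⊕0⊕1⊕0⊕0⊕0⊕1⊕1⊕0⊕1⊕1⊕1⊕1⊕0⊕0 = 0
s2 (pos 2,3,6,7,10,11,14,15,18,19,22,23,26,27,30,31): 0⊕0⊕1⊕1⊕1⊕0⊕1⊕1⊕0⊕0⊕1⊕1⊕1⊕1⊕0⊕0 = 1
s4 (pos 4,5,6,7,12,13,14,15,20,21,22,23,28,29,30,31): 1⊕0⊕1⊕1⊕0⊕0⊕1⊕1⊕1⊕1⊕1⊕1⊕0⊕0⊕0⊕0 = 1
s8 (pos 8,9,10,11,12,13,14,15,24,25,26,27,28,29,30,31): 0⊕0⊕1⊕0⊕0⊕0⊕1⊕1⊕1⊕1⊕1⊕1⊕0⊕0⊕0⊕0 = 1
s16 (pos 16,17,18,19,20,21,22,23,24,25,26,27,28,29,30,31): 0⊕1⊕0⊕0⊕1⊕1⊕1⊕1⊕1⊕1⊕1⊕1⊕0⊕0⊕0⊕0 = 1
Syndrome s16…s1 = 11110 → error at position 30.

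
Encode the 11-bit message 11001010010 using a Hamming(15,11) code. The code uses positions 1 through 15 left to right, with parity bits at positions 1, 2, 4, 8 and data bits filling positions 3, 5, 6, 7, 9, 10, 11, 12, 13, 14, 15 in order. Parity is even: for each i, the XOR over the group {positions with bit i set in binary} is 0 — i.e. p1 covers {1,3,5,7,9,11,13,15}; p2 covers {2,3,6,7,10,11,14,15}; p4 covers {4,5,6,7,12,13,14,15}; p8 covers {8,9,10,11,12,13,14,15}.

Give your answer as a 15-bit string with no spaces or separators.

Place data at non-parity positions: p1 p2 1 p4 1 0 0 p8 1 0 1 0 0 1 0
p1 (pos 1,3,5,7,9,11,13,15): XOR of data positions = 1⊕1⊕0⊕1⊕1⊕0⊕0 = 0
p2 (pos 2,3,6,7,10,11,14,15): XOR of data positions = 1⊕0⊕0⊕0⊕1⊕1⊕0 = 1
p4 (pos 4,5,6,7,12,13,14,15): XOR of data positions = 1⊕0⊕0⊕0⊕0⊕1⊕0 = 0
p8 (pos 8,9,10,11,12,13,14,15): XOR of data positions = 1⊕0⊕1⊕0⊕0⊕1⊕0 = 1
Codeword: 011010011010010

011010011010010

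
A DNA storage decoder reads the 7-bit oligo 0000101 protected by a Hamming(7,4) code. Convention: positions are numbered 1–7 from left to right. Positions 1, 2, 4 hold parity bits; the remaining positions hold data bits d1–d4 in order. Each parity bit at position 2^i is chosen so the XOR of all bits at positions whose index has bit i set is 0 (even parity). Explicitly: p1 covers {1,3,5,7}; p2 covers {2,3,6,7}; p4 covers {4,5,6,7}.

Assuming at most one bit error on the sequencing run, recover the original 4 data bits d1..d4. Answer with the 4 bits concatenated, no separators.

s1 (pos 1,3,5,7): 0⊕0⊕1⊕1 = 0
s2 (pos 2,3,6,7): 0⊕0⊕0⊕1 = 1
s4 (pos 4,5,6,7): 0⊕1⊕0⊕1 = 0
Syndrome s4…s1 = 010 → error at position 2.
Flip position 2: 0000101 → 0100101
Read data bits from positions 3,5,6,7: 0101

0101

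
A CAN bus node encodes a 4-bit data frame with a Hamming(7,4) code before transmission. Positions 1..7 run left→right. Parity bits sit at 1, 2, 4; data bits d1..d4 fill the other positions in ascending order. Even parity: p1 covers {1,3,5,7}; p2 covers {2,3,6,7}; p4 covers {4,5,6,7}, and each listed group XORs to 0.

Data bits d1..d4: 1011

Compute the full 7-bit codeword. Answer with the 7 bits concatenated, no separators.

Place data at non-parity positions: p1 p2 1 p4 0 1 1
p1 (pos 1,3,5,7): XOR of data positions = 1⊕0⊕1 = 0
p2 (pos 2,3,6,7): XOR of data positions = 1⊕1⊕1 = 1
p4 (pos 4,5,6,7): XOR of data positions = 0⊕1⊕1 = 0
Codeword: 0110011

0110011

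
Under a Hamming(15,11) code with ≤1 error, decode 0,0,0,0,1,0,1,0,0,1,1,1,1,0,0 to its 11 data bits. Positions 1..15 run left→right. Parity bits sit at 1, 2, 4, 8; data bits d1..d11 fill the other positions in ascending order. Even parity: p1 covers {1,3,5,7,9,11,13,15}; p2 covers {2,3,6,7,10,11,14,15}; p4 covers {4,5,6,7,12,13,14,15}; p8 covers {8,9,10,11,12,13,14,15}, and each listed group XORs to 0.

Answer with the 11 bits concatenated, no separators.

01010111100

s1 (pos 1,3,5,7,9,11,13,15): 0⊕0⊕1⊕1⊕0⊕1⊕1⊕0 = 0
s2 (pos 2,3,6,7,10,11,14,15): 0⊕0⊕0⊕1⊕1⊕1⊕0⊕0 = 1
s4 (pos 4,5,6,7,12,13,14,15): 0⊕1⊕0⊕1⊕1⊕1⊕0⊕0 = 0
s8 (pos 8,9,10,11,12,13,14,15): 0⊕0⊕1⊕1⊕1⊕1⊕0⊕0 = 0
Syndrome s8…s1 = 0010 → error at position 2.
Flip position 2: 000010100111100 → 010010100111100
Read data bits from positions 3,5,6,7,9,10,11,12,13,14,15: 01010111100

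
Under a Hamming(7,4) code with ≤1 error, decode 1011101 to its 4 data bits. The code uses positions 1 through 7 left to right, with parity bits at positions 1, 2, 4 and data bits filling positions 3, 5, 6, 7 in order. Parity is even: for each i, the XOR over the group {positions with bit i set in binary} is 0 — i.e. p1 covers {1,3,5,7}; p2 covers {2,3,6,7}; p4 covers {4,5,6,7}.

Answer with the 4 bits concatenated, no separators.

1101

s1 (pos 1,3,5,7): 1⊕1⊕1⊕1 = 0
s2 (pos 2,3,6,7): 0⊕1⊕0⊕1 = 0
s4 (pos 4,5,6,7): 1⊕1⊕0⊕1 = 1
Syndrome s4…s1 = 100 → error at position 4.
Flip position 4: 1011101 → 1010101
Read data bits from positions 3,5,6,7: 1101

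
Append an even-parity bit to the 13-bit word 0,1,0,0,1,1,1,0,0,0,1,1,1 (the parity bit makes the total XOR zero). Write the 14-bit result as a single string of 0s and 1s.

XOR of the 13 data bits: 0⊕1⊕0⊕0⊕1⊕1⊕1⊕0⊕0⊕0⊕1⊕1⊕1 = 1
Parity bit = 1 (so all 14 bits XOR to 0).

01001110001111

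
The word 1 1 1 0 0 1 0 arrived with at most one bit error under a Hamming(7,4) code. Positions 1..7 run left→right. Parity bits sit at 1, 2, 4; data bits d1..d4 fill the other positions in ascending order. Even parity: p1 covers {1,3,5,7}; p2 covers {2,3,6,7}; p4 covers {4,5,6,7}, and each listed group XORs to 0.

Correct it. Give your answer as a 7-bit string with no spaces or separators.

1110000

s1 (pos 1,3,5,7): 1⊕1⊕0⊕0 = 0
s2 (pos 2,3,6,7): 1⊕1⊕1⊕0 = 1
s4 (pos 4,5,6,7): 0⊕0⊕1⊕0 = 1
Syndrome s4…s1 = 110 → error at position 6.
Flip position 6: 1110010 → 1110000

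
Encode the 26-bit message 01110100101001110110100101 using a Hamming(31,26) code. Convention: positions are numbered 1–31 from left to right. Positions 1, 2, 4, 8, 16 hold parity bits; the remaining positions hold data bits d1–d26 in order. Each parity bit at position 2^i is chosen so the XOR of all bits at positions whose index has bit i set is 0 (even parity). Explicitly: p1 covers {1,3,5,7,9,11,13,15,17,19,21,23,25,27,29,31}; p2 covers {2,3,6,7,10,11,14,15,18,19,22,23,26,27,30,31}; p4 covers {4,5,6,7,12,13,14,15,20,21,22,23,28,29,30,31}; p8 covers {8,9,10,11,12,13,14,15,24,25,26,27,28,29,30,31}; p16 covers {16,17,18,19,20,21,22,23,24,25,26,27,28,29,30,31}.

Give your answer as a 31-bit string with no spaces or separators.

1000111101001010001110110100101

Place data at non-parity positions: p1 p2 0 p4 1 1 1 p8 0 1 0 0 1 0 1 p16 0 0 1 1 1 0 1 1 0 1 0 0 1 0 1
p1 (pos 1,3,5,7,9,11,13,15,17,19,21,23,25,27,29,31): XOR of data positions = 0⊕1⊕1⊕0⊕0⊕1⊕1⊕0⊕1⊕1⊕1⊕0⊕0⊕1⊕1 = 1
p2 (pos 2,3,6,7,10,11,14,15,18,19,22,23,26,27,30,31): XOR of data positions = 0⊕1⊕1⊕1⊕0⊕0⊕1⊕0⊕1⊕0⊕1⊕1⊕0⊕0⊕1 = 0
p4 (pos 4,5,6,7,12,13,14,15,20,21,22,23,28,29,30,31): XOR of data positions = 1⊕1⊕1⊕0⊕1⊕0⊕1⊕1⊕1⊕0⊕1⊕0⊕1⊕0⊕1 = 0
p8 (pos 8,9,10,11,12,13,14,15,24,25,26,27,28,29,30,31): XOR of data positions = 0⊕1⊕0⊕0⊕1⊕0⊕1⊕1⊕0⊕1⊕0⊕0⊕1⊕0⊕1 = 1
p16 (pos 16,17,18,19,20,21,22,23,24,25,26,27,28,29,30,31): XOR of data positions = 0⊕0⊕1⊕1⊕1⊕0⊕1⊕1⊕0⊕1⊕0⊕0⊕1⊕0⊕1 = 0
Codeword: 1000111101001010001110110100101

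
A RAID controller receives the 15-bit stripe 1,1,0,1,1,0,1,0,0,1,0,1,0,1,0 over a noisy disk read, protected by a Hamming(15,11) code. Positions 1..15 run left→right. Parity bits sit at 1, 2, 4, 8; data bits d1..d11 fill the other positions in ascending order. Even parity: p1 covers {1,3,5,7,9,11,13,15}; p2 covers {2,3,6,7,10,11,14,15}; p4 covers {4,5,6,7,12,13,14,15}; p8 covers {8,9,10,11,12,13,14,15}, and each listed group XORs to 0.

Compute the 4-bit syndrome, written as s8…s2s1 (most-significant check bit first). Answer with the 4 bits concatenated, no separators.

s1 (pos 1,3,5,7,9,11,13,15): 1⊕0⊕1⊕1⊕0⊕0⊕0⊕0 = 1
s2 (pos 2,3,6,7,10,11,14,15): 1⊕0⊕0⊕1⊕1⊕0⊕1⊕0 = 0
s4 (pos 4,5,6,7,12,13,14,15): 1⊕1⊕0⊕1⊕1⊕0⊕1⊕0 = 1
s8 (pos 8,9,10,11,12,13,14,15): 0⊕0⊕1⊕0⊕1⊕0⊕1⊕0 = 1
Syndrome s8…s1 = 1101 → error at position 13.

1101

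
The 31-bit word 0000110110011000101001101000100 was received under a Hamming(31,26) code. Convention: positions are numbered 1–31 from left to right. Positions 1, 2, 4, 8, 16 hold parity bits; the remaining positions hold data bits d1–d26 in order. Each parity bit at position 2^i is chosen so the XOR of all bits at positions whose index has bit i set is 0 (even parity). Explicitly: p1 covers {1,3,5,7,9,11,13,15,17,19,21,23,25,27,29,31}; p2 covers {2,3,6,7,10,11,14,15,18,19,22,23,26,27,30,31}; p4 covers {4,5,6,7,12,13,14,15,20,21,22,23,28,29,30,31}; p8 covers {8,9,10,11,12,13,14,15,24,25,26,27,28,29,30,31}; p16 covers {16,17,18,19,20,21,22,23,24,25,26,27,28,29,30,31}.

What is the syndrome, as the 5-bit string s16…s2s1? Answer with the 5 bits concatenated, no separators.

s1 (pos 1,3,5,7,9,11,13,15,17,19,21,23,25,27,29,31): 0⊕0⊕1⊕0⊕1⊕0⊕1⊕0⊕1⊕1⊕0⊕1⊕1⊕0⊕1⊕0 = 0
s2 (pos 2,3,6,7,10,11,14,15,18,19,22,23,26,27,30,31): 0⊕0⊕1⊕0⊕0⊕0⊕0⊕0⊕0⊕1⊕1⊕1⊕0⊕0⊕0⊕0 = 0
s4 (pos 4,5,6,7,12,13,14,15,20,21,22,23,28,29,30,31): 0⊕1⊕1⊕0⊕1⊕1⊕0⊕0⊕0⊕0⊕1⊕1⊕0⊕1⊕0⊕0 = 1
s8 (pos 8,9,10,11,12,13,14,15,24,25,26,27,28,29,30,31): 1⊕1⊕0⊕0⊕1⊕1⊕0⊕0⊕0⊕1⊕0⊕0⊕0⊕1⊕0⊕0 = 0
s16 (pos 16,17,18,19,20,21,22,23,24,25,26,27,28,29,30,31): 0⊕1⊕0⊕1⊕0⊕0⊕1⊕1⊕0⊕1⊕0⊕0⊕0⊕1⊕0⊕0 = 0
Syndrome s16…s1 = 00100 → error at position 4.

00100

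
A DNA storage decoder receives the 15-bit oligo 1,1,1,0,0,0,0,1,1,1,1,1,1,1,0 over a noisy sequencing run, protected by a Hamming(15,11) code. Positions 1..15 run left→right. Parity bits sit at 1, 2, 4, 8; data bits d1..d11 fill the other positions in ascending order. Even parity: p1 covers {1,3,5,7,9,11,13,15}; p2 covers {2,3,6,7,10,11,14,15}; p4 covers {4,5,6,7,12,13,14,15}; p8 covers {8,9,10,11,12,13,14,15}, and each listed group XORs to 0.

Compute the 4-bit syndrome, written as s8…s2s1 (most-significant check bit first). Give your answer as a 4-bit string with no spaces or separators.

1111

s1 (pos 1,3,5,7,9,11,13,15): 1⊕1⊕0⊕0⊕1⊕1⊕1⊕0 = 1
s2 (pos 2,3,6,7,10,11,14,15): 1⊕1⊕0⊕0⊕1⊕1⊕1⊕0 = 1
s4 (pos 4,5,6,7,12,13,14,15): 0⊕0⊕0⊕0⊕1⊕1⊕1⊕0 = 1
s8 (pos 8,9,10,11,12,13,14,15): 1⊕1⊕1⊕1⊕1⊕1⊕1⊕0 = 1
Syndrome s8…s1 = 1111 → error at position 15.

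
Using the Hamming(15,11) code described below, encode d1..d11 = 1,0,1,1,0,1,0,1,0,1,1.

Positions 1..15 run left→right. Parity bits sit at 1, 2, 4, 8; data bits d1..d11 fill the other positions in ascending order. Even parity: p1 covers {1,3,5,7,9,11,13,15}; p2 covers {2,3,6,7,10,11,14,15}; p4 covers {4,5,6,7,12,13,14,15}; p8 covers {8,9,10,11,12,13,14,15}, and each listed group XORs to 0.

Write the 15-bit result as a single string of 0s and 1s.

Place data at non-parity positions: p1 p2 1 p4 0 1 1 p8 0 1 0 1 0 1 1
p1 (pos 1,3,5,7,9,11,13,15): XOR of data positions = 1⊕0⊕1⊕0⊕0⊕0⊕1 = 1
p2 (pos 2,3,6,7,10,11,14,15): XOR of data positions = 1⊕1⊕1⊕1⊕0⊕1⊕1 = 0
p4 (pos 4,5,6,7,12,13,14,15): XOR of data positions = 0⊕1⊕1⊕1⊕0⊕1⊕1 = 1
p8 (pos 8,9,10,11,12,13,14,15): XOR of data positions = 0⊕1⊕0⊕1⊕0⊕1⊕1 = 0
Codeword: 101101100101011

101101100101011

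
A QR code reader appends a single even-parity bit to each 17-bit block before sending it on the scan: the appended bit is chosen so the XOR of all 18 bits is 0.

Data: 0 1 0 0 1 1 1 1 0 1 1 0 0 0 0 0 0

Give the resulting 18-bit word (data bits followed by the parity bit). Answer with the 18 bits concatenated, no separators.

XOR of the 17 data bits: 0⊕1⊕0⊕0⊕1⊕1⊕1⊕1⊕0⊕1⊕1⊕0⊕0⊕0⊕0⊕0⊕0 = 1
Parity bit = 1 (so all 18 bits XOR to 0).

010011110110000001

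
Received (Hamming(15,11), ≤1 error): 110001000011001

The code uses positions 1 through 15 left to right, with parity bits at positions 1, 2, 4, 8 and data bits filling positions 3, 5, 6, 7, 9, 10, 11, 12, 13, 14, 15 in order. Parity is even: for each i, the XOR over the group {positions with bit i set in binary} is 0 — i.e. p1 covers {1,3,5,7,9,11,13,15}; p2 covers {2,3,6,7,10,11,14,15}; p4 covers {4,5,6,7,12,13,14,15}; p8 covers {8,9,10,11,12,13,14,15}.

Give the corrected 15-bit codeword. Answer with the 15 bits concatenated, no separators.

110001000011101

s1 (pos 1,3,5,7,9,11,13,15): 1⊕0⊕0⊕0⊕0⊕1⊕0⊕1 = 1
s2 (pos 2,3,6,7,10,11,14,15): 1⊕0⊕1⊕0⊕0⊕1⊕0⊕1 = 0
s4 (pos 4,5,6,7,12,13,14,15): 0⊕0⊕1⊕0⊕1⊕0⊕0⊕1 = 1
s8 (pos 8,9,10,11,12,13,14,15): 0⊕0⊕0⊕1⊕1⊕0⊕0⊕1 = 1
Syndrome s8…s1 = 1101 → error at position 13.
Flip position 13: 110001000011001 → 110001000011101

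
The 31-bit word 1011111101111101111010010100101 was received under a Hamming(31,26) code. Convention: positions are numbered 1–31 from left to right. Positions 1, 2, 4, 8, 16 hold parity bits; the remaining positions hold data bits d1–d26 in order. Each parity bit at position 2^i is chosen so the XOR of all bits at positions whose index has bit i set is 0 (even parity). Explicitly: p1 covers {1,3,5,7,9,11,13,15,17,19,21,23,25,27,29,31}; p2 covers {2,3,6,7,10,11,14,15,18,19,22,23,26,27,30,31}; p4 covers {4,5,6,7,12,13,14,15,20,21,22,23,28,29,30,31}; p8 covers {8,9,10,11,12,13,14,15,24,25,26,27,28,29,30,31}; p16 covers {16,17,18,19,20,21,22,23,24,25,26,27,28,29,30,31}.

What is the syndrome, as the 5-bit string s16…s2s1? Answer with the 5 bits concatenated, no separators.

10001

s1 (pos 1,3,5,7,9,11,13,15,17,19,21,23,25,27,29,31): 1⊕1⊕1⊕1⊕0⊕1⊕1⊕0⊕1⊕1⊕1⊕0⊕0⊕0⊕1⊕1 = 1
s2 (pos 2,3,6,7,10,11,14,15,18,19,22,23,26,27,30,31): 0⊕1⊕1⊕1⊕1⊕1⊕1⊕0⊕1⊕1⊕0⊕0⊕1⊕0⊕0⊕1 = 0
s4 (pos 4,5,6,7,12,13,14,15,20,21,22,23,28,29,30,31): 1⊕1⊕1⊕1⊕1⊕1⊕1⊕0⊕0⊕1⊕0⊕0⊕0⊕1⊕0⊕1 = 0
s8 (pos 8,9,10,11,12,13,14,15,24,25,26,27,28,29,30,31): 1⊕0⊕1⊕1⊕1⊕1⊕1⊕0⊕1⊕0⊕1⊕0⊕0⊕1⊕0⊕1 = 0
s16 (pos 16,17,18,19,20,21,22,23,24,25,26,27,28,29,30,31): 1⊕1⊕1⊕1⊕0⊕1⊕0⊕0⊕1⊕0⊕1⊕0⊕0⊕1⊕0⊕1 = 1
Syndrome s16…s1 = 10001 → error at position 17.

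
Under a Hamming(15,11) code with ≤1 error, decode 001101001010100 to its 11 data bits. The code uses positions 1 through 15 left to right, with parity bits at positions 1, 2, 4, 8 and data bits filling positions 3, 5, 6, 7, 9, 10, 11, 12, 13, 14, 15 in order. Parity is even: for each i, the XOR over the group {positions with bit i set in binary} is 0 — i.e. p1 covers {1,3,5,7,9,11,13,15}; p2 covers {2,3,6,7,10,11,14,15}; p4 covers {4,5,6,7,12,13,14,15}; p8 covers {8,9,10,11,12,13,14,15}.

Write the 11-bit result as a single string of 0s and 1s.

10101010110

s1 (pos 1,3,5,7,9,11,13,15): 0⊕1⊕0⊕0⊕1⊕1⊕1⊕0 = 0
s2 (pos 2,3,6,7,10,11,14,15): 0⊕1⊕1⊕0⊕0⊕1⊕0⊕0 = 1
s4 (pos 4,5,6,7,12,13,14,15): 1⊕0⊕1⊕0⊕0⊕1⊕0⊕0 = 1
s8 (pos 8,9,10,11,12,13,14,15): 0⊕1⊕0⊕1⊕0⊕1⊕0⊕0 = 1
Syndrome s8…s1 = 1110 → error at position 14.
Flip position 14: 001101001010100 → 001101001010110
Read data bits from positions 3,5,6,7,9,10,11,12,13,14,15: 10101010110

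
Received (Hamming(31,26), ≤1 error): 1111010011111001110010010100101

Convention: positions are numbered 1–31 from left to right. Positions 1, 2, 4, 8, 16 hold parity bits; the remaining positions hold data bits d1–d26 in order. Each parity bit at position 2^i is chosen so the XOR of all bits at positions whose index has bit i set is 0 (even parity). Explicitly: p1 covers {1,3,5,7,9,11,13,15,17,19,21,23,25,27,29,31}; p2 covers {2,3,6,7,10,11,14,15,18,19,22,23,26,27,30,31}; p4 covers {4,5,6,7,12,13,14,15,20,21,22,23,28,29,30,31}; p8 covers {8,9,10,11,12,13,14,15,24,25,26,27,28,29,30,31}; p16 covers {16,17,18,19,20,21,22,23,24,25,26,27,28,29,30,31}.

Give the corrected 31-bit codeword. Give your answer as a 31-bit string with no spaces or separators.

1111010011110001110010010100101

s1 (pos 1,3,5,7,9,11,13,15,17,19,21,23,25,27,29,31): 1⊕1⊕0⊕0⊕1⊕1⊕1⊕0⊕1⊕0⊕1⊕0⊕0⊕0⊕1⊕1 = 1
s2 (pos 2,3,6,7,10,11,14,15,18,19,22,23,26,27,30,31): 1⊕1⊕1⊕0⊕1⊕1⊕0⊕0⊕1⊕0⊕0⊕0⊕1⊕0⊕0⊕1 = 0
s4 (pos 4,5,6,7,12,13,14,15,20,21,22,23,28,29,30,31): 1⊕0⊕1⊕0⊕1⊕1⊕0⊕0⊕0⊕1⊕0⊕0⊕0⊕1⊕0⊕1 = 1
s8 (pos 8,9,10,11,12,13,14,15,24,25,26,27,28,29,30,31): 0⊕1⊕1⊕1⊕1⊕1⊕0⊕0⊕1⊕0⊕1⊕0⊕0⊕1⊕0⊕1 = 1
s16 (pos 16,17,18,19,20,21,22,23,24,25,26,27,28,29,30,31): 1⊕1⊕1⊕0⊕0⊕1⊕0⊕0⊕1⊕0⊕1⊕0⊕0⊕1⊕0⊕1 = 0
Syndrome s16…s1 = 01101 → error at position 13.
Flip position 13: 1111010011111001110010010100101 → 1111010011110001110010010100101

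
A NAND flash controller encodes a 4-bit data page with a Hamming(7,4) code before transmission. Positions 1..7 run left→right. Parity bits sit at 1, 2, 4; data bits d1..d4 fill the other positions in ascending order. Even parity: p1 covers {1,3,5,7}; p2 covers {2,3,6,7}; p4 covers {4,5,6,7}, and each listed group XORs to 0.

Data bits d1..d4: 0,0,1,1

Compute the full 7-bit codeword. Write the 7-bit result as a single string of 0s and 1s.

1000011

Place data at non-parity positions: p1 p2 0 p4 0 1 1
p1 (pos 1,3,5,7): XOR of data positions = 0⊕0⊕1 = 1
p2 (pos 2,3,6,7): XOR of data positions = 0⊕1⊕1 = 0
p4 (pos 4,5,6,7): XOR of data positions = 0⊕1⊕1 = 0
Codeword: 1000011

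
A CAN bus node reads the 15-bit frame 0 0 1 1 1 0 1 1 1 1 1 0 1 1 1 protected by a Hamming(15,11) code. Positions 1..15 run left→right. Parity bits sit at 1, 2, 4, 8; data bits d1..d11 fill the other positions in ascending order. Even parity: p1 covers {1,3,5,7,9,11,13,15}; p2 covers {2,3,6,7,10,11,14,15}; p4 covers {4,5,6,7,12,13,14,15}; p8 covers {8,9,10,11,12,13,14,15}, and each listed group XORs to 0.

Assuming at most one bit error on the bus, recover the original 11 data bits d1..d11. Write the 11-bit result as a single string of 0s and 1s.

11010110111

s1 (pos 1,3,5,7,9,11,13,15): 0⊕1⊕1⊕1⊕1⊕1⊕1⊕1 = 1
s2 (pos 2,3,6,7,10,11,14,15): 0⊕1⊕0⊕1⊕1⊕1⊕1⊕1 = 0
s4 (pos 4,5,6,7,12,13,14,15): 1⊕1⊕0⊕1⊕0⊕1⊕1⊕1 = 0
s8 (pos 8,9,10,11,12,13,14,15): 1⊕1⊕1⊕1⊕0⊕1⊕1⊕1 = 1
Syndrome s8…s1 = 1001 → error at position 9.
Flip position 9: 001110111110111 → 001110110110111
Read data bits from positions 3,5,6,7,9,10,11,12,13,14,15: 11010110111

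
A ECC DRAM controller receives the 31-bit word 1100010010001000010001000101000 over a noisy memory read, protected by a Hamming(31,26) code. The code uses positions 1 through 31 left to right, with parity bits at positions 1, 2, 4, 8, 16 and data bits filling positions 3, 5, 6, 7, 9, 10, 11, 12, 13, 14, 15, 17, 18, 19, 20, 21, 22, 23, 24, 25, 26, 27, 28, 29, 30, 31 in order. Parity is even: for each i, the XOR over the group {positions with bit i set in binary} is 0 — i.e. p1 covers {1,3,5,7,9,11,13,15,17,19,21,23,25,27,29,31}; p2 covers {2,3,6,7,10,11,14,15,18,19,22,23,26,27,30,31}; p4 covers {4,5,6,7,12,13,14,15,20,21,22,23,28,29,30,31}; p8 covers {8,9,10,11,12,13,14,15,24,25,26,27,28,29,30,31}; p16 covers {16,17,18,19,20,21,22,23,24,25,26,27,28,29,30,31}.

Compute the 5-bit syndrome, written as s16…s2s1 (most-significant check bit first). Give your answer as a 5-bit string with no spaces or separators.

00011

s1 (pos 1,3,5,7,9,11,13,15,17,19,21,23,25,27,29,31): 1⊕0⊕0⊕0⊕1⊕0⊕1⊕0⊕0⊕0⊕0⊕0⊕0⊕0⊕0⊕0 = 1
s2 (pos 2,3,6,7,10,11,14,15,18,19,22,23,26,27,30,31): 1⊕0⊕1⊕0⊕0⊕0⊕0⊕0⊕1⊕0⊕1⊕0⊕1⊕0⊕0⊕0 = 1
s4 (pos 4,5,6,7,12,13,14,15,20,21,22,23,28,29,30,31): 0⊕0⊕1⊕0⊕0⊕1⊕0⊕0⊕0⊕0⊕1⊕0⊕1⊕0⊕0⊕0 = 0
s8 (pos 8,9,10,11,12,13,14,15,24,25,26,27,28,29,30,31): 0⊕1⊕0⊕0⊕0⊕1⊕0⊕0⊕0⊕0⊕1⊕0⊕1⊕0⊕0⊕0 = 0
s16 (pos 16,17,18,19,20,21,22,23,24,25,26,27,28,29,30,31): 0⊕0⊕1⊕0⊕0⊕0⊕1⊕0⊕0⊕0⊕1⊕0⊕1⊕0⊕0⊕0 = 0
Syndrome s16…s1 = 00011 → error at position 3.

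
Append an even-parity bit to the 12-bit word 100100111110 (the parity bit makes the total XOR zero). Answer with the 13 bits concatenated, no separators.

1001001111101

XOR of the 12 data bits: 1⊕0⊕0⊕1⊕0⊕0⊕1⊕1⊕1⊕1⊕1⊕0 = 1
Parity bit = 1 (so all 13 bits XOR to 0).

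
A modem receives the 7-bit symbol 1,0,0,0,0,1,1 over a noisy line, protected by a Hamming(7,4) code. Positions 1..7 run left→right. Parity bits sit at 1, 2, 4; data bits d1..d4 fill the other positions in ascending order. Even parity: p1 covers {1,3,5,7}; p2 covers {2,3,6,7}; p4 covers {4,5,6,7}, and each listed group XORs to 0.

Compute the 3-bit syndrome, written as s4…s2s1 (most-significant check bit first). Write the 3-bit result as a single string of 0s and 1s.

000

s1 (pos 1,3,5,7): 1⊕0⊕0⊕1 = 0
s2 (pos 2,3,6,7): 0⊕0⊕1⊕1 = 0
s4 (pos 4,5,6,7): 0⊕0⊕1⊕1 = 0
Syndrome s4…s1 = 000 → no error.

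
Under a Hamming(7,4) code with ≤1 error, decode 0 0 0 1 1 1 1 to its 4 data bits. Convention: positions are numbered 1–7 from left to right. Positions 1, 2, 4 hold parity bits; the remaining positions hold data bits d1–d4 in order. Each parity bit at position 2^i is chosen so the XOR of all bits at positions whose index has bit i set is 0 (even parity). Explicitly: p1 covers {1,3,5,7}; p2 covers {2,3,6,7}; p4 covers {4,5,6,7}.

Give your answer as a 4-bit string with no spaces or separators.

0111

s1 (pos 1,3,5,7): 0⊕0⊕1⊕1 = 0
s2 (pos 2,3,6,7): 0⊕0⊕1⊕1 = 0
s4 (pos 4,5,6,7): 1⊕1⊕1⊕1 = 0
Syndrome s4…s1 = 000 → no error.
Read data bits from positions 3,5,6,7: 0111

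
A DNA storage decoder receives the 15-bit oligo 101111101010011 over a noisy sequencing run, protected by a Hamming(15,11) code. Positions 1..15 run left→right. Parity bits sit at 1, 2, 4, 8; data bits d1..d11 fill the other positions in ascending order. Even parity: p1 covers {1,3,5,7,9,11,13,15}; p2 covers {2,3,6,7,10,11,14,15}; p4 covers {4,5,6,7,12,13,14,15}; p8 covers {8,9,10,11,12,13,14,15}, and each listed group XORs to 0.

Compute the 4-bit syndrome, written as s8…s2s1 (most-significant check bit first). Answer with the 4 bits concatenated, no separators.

0001

s1 (pos 1,3,5,7,9,11,13,15): 1⊕1⊕1⊕1⊕1⊕1⊕0⊕1 = 1
s2 (pos 2,3,6,7,10,11,14,15): 0⊕1⊕1⊕1⊕0⊕1⊕1⊕1 = 0
s4 (pos 4,5,6,7,12,13,14,15): 1⊕1⊕1⊕1⊕0⊕0⊕1⊕1 = 0
s8 (pos 8,9,10,11,12,13,14,15): 0⊕1⊕0⊕1⊕0⊕0⊕1⊕1 = 0
Syndrome s8…s1 = 0001 → error at position 1.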